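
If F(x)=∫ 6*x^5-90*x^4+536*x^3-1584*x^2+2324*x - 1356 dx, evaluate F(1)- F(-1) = -3804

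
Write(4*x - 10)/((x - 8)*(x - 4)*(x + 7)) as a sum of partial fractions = -38/(165*(x + 7)) - 3/(22*(x - 4)) + 11/(30*(x - 8))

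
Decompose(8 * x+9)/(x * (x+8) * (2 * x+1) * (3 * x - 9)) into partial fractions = 8/(63*(2*x + 1)) + 1/(72*(x + 8)) + 1/(21*(x - 3)) - 1/(8*x)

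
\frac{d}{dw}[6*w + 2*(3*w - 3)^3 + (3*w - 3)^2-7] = 162*w^2 - 306*w + 150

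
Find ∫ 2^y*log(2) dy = 2^y + C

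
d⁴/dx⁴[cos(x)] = cos(x)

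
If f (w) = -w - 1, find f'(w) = -1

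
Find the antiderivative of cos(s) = sin(s) + C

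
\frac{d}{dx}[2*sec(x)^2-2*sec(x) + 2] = 2*(-1 + 2/cos(x))*sin(x)/cos(x)^2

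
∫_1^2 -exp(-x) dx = -exp(-1) + exp(-2)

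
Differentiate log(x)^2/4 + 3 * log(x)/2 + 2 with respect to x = (log(x) + 3)/(2*x)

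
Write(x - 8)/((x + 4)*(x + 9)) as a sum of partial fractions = 17/(5*(x + 9)) - 12/(5*(x + 4))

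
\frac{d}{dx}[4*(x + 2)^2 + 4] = 8*x + 16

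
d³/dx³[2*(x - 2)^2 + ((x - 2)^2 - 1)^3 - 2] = 120*x^3 - 720*x^2 + 1368*x - 816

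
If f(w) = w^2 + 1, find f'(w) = 2*w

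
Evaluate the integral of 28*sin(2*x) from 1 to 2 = 14*cos(2) - 14*cos(4)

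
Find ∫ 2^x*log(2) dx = 2^x + C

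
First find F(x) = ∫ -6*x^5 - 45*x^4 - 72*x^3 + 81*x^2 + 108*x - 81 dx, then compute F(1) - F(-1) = -126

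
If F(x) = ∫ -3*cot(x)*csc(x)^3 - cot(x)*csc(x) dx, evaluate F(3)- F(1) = -csc(1)^3 - csc(1) + csc(3) + csc(3)^3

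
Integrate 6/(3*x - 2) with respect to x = 2*log(3*x - 2) + C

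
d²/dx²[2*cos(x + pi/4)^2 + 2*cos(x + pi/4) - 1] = 4*sin(2*x) - 2*cos(x + pi/4)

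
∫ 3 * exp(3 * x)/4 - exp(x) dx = exp(3*x)/4 - exp(x) + C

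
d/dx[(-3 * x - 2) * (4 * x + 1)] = -24*x - 11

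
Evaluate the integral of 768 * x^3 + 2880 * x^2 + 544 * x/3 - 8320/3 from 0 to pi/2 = -1587 - 20*pi/3 - 4*pi^2/3 + 3*(-10*pi - 2*pi^2 + 23)^2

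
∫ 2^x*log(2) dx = 2^x + C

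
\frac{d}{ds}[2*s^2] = 4*s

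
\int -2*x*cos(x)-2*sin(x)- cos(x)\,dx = (-2*x - 1)*sin(x) + C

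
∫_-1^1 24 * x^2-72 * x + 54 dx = 124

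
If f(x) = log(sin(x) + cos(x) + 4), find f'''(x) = 4*(cos(2*x) - 3*sqrt(2)*cos(x + pi/4))/(2*sqrt(2)*sin(x)^2*cos(x + pi/4) + 24*sin(x)*cos(x) + 51*sin(x) + 49*cos(x) + 76)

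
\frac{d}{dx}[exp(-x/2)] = -exp(-x/2)/2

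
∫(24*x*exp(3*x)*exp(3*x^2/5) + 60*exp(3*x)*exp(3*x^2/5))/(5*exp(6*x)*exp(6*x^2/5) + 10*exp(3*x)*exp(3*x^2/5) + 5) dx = -4/(exp(3*x*(x + 5)/5) + 1) + C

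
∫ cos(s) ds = sin(s) + C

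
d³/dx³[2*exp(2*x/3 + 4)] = 16*exp(2*x/3 + 4)/27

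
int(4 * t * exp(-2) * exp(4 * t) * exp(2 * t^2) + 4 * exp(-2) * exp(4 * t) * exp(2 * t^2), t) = exp(2*(t + 1)^2 - 4) + C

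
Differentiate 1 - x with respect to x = -1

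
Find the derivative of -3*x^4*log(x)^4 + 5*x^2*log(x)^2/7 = -12*x^3*log(x)^4 - 12*x^3*log(x)^3 + 10*x*log(x)^2/7 + 10*x*log(x)/7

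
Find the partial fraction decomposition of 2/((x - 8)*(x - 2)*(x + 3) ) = 2/(55*(x + 3)) - 1/(15*(x - 2)) + 1/(33*(x - 8))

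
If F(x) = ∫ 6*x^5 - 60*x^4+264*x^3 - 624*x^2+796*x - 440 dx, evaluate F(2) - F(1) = -21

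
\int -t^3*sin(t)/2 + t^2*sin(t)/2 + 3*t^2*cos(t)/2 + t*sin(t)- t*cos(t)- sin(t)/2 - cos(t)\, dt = (t^3/2 - t^2/2 - t + 1/2)*cos(t) + C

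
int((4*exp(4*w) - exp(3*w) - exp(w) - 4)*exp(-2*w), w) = -2*sinh(w) + 4*cosh(2*w) + C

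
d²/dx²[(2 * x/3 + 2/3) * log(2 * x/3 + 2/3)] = 2/(3*x + 3)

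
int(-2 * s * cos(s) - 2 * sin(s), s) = -2*s*sin(s) + C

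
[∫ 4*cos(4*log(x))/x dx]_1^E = sin(4)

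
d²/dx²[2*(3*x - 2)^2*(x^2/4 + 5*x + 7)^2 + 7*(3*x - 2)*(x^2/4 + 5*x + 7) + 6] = 135*x^4/4 + 870*x^3 + 5442*x^2 + 7215*x/2 - 937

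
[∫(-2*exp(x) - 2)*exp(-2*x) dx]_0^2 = -4 + (exp(-2) + 1)^2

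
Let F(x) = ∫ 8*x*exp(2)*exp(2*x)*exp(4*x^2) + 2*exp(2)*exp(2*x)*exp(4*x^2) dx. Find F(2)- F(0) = -exp(2) + exp(22)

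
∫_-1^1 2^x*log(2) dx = 3/2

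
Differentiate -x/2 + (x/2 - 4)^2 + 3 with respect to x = x/2 - 9/2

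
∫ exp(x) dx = exp(x) + C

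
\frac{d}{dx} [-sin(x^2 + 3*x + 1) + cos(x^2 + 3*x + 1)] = -sqrt(2)*(2*x + 3)*sin(x^2 + 3*x + pi/4 + 1)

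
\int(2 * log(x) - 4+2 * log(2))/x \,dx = (log(2*x) - 2)^2 + C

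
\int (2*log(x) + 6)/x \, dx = (log(x) + 3)^2 + C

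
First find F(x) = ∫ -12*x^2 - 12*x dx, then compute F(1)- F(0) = -10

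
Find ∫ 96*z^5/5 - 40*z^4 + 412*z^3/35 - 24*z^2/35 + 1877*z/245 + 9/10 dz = 16*z^6/5 - 8*z^5 + 103*z^4/35 - 8*z^3/35 + 1877*z^2/490 + 9*z/10 + C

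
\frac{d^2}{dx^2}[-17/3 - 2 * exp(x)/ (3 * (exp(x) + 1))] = (2*exp(2*x) - 2*exp(x))/(3*exp(3*x) + 9*exp(2*x) + 9*exp(x) + 3)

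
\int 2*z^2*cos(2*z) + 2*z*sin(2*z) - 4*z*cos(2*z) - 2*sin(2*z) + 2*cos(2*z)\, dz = (z - 1)^2*sin(2*z) + C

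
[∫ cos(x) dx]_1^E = -sin(1) + sin(E)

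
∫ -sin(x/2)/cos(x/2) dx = 2*log(cos(x/2)) + C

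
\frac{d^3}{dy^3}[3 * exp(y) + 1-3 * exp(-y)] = (3*exp(2*y) + 3)*exp(-y)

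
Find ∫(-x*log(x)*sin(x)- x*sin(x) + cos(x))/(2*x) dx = (log(x) + 1)*cos(x)/2 + C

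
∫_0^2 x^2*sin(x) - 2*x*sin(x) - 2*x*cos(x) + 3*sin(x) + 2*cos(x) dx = 3 - 3*cos(2)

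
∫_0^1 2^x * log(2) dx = 1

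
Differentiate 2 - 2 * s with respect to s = -2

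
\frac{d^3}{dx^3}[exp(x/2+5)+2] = exp(x/2 + 5)/8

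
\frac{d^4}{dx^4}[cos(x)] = cos(x)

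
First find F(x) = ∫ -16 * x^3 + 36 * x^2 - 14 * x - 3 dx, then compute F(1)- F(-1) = 18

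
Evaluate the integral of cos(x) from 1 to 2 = -sin(1) + sin(2)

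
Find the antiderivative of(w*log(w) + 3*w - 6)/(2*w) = (w - 6)*(log(w) + 2)/2 + C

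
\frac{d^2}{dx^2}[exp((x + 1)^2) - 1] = 4*x^2*exp(x^2 + 2*x + 1) + 8*x*exp(x^2 + 2*x + 1) + 6*exp(x^2 + 2*x + 1)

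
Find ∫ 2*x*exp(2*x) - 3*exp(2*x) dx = (x - 2)*exp(2*x) + C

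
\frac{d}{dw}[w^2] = 2*w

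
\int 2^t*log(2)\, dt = 2^t + C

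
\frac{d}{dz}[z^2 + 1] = 2*z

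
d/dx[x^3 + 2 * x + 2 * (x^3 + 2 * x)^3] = 18*x^8 + 84*x^6 + 120*x^4 + 51*x^2 + 2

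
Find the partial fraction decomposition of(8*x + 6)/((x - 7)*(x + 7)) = 25/(7*(x + 7)) + 31/(7*(x - 7))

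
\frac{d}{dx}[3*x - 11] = 3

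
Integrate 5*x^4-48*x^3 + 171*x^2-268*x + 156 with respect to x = x^5 - 12*x^4 + 57*x^3 - 134*x^2 + 156*x + C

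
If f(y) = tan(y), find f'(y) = cos(y)^(-2)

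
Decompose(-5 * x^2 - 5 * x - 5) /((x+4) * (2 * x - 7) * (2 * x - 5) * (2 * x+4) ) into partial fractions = 5/(12*(2*x - 5)) - 67/(132*(2*x - 7)) + 1/(12*(x + 4)) - 5/(132*(x + 2))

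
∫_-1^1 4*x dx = 0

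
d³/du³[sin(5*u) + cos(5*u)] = 125*sin(5*u) - 125*cos(5*u)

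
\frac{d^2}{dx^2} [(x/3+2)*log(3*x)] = (x - 6)/(3*x^2)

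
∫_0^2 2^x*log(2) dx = 3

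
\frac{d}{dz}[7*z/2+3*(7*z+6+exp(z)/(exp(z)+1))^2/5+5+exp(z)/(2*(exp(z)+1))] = (588*z*exp(3*z) + 1848*z*exp(2*z) + 1848*z*exp(z) + 588*z + 623*exp(3*z) + 1874*exp(2*z) + 1778*exp(z) + 539)/(10*exp(3*z) + 30*exp(2*z) + 30*exp(z) + 10)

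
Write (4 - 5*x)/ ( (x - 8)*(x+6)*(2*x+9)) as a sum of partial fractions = -106/(75*(2*x + 9)) + 17/(21*(x + 6)) - 18/(175*(x - 8))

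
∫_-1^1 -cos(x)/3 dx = -2*sin(1)/3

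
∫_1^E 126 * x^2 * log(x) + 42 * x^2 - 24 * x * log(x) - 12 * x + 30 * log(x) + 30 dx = 6*E*(-2*E + 5 + 7*exp(2))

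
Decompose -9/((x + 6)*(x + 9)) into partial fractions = 3/(x + 9) - 3/(x + 6)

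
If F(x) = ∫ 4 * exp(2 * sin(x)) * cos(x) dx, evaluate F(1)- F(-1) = -2*exp(-2*sin(1)) + 2*exp(2*sin(1))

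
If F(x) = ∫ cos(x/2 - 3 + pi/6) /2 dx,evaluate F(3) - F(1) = cos(pi/3 + 3/2) - cos(pi/3 + 5/2)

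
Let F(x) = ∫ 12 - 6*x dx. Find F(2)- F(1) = 3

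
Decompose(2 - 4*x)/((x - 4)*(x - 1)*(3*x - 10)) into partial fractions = 51/(7*(3*x - 10)) - 2/(21*(x - 1)) - 7/(3*(x - 4))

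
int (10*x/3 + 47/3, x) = 5*x^2/3 + 47*x/3 + C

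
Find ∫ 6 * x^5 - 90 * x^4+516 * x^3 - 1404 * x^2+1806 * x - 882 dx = x^6 - 18*x^5 + 129*x^4 - 468*x^3 + 903*x^2 - 882*x + C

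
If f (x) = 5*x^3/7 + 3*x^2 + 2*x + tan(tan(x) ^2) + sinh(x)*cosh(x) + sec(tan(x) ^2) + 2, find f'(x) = 15*x^2/7 + 6*x - 2*sin(x)*sin(1 - 1/cos(x)^2)/(cos(x)^3*cos(1 - 1/cos(x)^2)^2) + 2*sin(x)/(cos(x)^3*cos(1 - 1/cos(x)^2)^2) + cosh(2*x) + 2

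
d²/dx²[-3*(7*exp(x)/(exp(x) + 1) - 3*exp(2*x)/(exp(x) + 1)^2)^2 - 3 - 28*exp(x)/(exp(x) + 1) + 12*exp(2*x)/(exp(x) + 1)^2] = (28*exp(5*x) + 380*exp(4*x) + 324*exp(3*x) - 596*exp(2*x) - 28*exp(x))/(exp(6*x) + 6*exp(5*x) + 15*exp(4*x) + 20*exp(3*x) + 15*exp(2*x) + 6*exp(x) + 1)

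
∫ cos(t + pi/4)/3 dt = sin(t + pi/4)/3 + C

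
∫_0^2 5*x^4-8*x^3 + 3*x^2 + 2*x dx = 12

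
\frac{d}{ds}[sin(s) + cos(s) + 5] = -sin(s) + cos(s)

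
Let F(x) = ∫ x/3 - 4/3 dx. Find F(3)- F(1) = -4/3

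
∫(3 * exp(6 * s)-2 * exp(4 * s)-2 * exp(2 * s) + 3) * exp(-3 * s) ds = 8*sinh(s)^3 + 2*sinh(s) + C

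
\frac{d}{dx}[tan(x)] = cos(x)^(-2)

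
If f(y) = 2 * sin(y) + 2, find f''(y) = -2*sin(y)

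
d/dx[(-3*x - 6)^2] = 18*x + 36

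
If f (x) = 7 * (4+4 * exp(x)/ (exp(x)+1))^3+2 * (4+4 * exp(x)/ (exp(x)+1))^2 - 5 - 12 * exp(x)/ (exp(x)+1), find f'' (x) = (-5492*exp(4*x) + 5388*exp(3*x) + 6900*exp(2*x) + 1396*exp(x))/(exp(5*x) + 5*exp(4*x) + 10*exp(3*x) + 10*exp(2*x) + 5*exp(x) + 1)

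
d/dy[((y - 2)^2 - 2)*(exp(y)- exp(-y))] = (y^2*exp(2*y) + y^2 - 2*y*exp(2*y) - 6*y - 2*exp(2*y) + 6)*exp(-y)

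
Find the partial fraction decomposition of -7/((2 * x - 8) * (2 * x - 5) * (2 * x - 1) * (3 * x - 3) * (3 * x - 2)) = 189/(220*(3*x - 2)) - 1/(3*(2*x - 1)) + 7/(297*(2*x - 5)) - 7/(54*(x - 1)) - 1/(540*(x - 4))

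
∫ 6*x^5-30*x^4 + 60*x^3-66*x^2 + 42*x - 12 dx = x^6 - 6*x^5 + 15*x^4 - 22*x^3 + 21*x^2 - 12*x + C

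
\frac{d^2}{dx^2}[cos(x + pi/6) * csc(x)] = sqrt(3)*cos(x)/sin(x)^3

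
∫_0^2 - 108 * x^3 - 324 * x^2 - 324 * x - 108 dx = -2160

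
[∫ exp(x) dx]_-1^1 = E - exp(-1)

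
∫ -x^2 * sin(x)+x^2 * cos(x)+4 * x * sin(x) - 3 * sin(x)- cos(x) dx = sqrt(2)*(x - 1)^2*sin(x + pi/4) + C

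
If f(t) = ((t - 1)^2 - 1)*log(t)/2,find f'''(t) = (t + 1)/t^2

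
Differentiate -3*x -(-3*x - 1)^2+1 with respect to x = -18*x - 9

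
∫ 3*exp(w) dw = 3*exp(w) + C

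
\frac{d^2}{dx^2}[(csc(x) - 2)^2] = 2*(2 - 2/sin(x) - 4/sin(x)^2 + 3/sin(x)^3)/sin(x)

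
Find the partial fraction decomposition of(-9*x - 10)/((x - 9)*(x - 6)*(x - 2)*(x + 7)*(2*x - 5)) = -40/(133*(2*x - 5)) + 53/(35568*(x + 7)) + 1/(9*(x - 2)) + 16/(273*(x - 6)) - 1/(48*(x - 9))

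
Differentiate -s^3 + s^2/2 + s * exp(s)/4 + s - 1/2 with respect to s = -3*s^2 + s*exp(s)/4 + s + exp(s)/4 + 1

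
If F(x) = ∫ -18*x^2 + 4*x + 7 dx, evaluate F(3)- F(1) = -126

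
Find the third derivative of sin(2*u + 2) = -8*cos(2*u + 2)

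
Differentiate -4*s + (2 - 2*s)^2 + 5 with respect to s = 8*s - 12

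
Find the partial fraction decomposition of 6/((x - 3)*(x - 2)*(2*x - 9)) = 8/(5*(2*x - 9)) + 6/(5*(x - 2)) - 2/(x - 3)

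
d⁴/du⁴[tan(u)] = 24*tan(u)^5 + 40*tan(u)^3 + 16*tan(u)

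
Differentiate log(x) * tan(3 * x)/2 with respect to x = (3*x*log(x)/cos(3*x)^2 + tan(3*x))/(2*x)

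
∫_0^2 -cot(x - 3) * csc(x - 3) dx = -csc(1) + csc(3)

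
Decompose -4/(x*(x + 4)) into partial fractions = 1/(x + 4) - 1/x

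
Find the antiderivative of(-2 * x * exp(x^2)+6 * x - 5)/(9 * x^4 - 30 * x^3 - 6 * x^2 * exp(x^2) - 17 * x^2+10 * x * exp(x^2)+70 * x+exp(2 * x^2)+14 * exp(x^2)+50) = acot(-3*x^2 + 5*x + exp(x^2) + 7) + C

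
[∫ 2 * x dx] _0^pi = pi^2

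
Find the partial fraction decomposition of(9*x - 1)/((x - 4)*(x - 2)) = -17/(2*(x - 2)) + 35/(2*(x - 4))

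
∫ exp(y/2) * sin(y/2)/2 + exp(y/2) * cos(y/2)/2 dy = exp(y/2)*sin(y/2) + C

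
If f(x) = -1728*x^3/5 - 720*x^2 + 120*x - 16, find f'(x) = -5184*x^2/5 - 1440*x + 120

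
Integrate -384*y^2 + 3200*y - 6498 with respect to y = -128*y^3 + 1600*y^2 - 6498*y + C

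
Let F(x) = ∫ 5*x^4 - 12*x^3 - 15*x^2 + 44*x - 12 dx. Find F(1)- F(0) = 3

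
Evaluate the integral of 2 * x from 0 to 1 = 1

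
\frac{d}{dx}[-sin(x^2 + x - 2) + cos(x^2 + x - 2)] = -2*x*sin(x^2 + x - 2) - 2*x*cos(x^2 + x - 2) - sin(x^2 + x - 2) - cos(x^2 + x - 2)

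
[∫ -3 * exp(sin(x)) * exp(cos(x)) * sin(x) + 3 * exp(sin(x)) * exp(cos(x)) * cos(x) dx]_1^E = -3*exp(cos(1) + sin(1)) + 3*exp(cos(E) + sin(E))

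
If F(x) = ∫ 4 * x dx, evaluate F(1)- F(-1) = 0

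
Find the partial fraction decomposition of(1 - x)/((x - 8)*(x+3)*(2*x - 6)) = 1/(33*(x + 3)) + 1/(30*(x - 3)) - 7/(110*(x - 8))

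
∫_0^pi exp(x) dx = -1 + exp(pi)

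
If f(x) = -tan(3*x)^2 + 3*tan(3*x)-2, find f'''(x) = -648*tan(3*x)^5 + 486*tan(3*x)^4 - 1080*tan(3*x)^3 + 648*tan(3*x)^2 - 432*tan(3*x) + 162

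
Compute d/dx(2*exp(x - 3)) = 2*exp(x - 3)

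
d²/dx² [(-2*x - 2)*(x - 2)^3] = -24*x^2 + 60*x - 24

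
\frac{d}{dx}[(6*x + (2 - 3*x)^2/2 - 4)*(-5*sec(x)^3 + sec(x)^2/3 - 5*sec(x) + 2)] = (12*x^2*sin(x) - 45*x^2*sin(2*x) - 270*x^2*tan(x) + 66*x*cos(x) - 90*x*cos(2*x) + 18*x*cos(3*x) - 270*x - 16*sin(x)/3 + 20*sin(2*x) + 120*tan(x))/(3*cos(x) + cos(3*x))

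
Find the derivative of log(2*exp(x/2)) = 1/2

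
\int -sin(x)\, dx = cos(x) + C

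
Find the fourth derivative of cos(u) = cos(u)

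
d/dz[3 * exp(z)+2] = 3*exp(z)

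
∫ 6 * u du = 3*u^2 + C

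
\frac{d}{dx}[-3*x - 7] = -3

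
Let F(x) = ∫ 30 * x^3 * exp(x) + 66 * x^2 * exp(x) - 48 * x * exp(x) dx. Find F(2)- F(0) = 144*exp(2)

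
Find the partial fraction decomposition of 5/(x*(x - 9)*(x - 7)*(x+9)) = -5/(2592*(x + 9)) - 5/(224*(x - 7)) + 5/(324*(x - 9)) + 5/(567*x)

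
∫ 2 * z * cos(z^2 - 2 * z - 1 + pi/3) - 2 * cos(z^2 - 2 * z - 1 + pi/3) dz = sin((z - 1)^2 - 2 + pi/3) + C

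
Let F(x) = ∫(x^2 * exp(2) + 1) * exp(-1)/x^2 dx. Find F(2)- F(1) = exp(-1)/2 + E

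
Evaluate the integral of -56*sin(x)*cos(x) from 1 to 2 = 14*cos(4) - 14*cos(2)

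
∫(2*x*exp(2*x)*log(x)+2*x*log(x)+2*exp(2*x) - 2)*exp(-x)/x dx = 4*log(x)*sinh(x) + C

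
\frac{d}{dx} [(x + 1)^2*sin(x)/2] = x^2*cos(x)/2 + x*sin(x) + x*cos(x) + sin(x) + cos(x)/2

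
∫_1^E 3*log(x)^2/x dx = 1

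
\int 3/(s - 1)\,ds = 3*log(s - 1) + C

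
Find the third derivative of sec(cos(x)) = (sin(x)^2*sin(cos(x))/cos(cos(x)) - 6*sin(x)^2*sin(cos(x))/cos(cos(x))^3 + sin(cos(x))/cos(cos(x)) - 3*cos(x) + 6*cos(x)/cos(cos(x))^2)*sin(x)/cos(cos(x))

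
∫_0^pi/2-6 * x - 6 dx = 3 - 3*(1 + pi/2)^2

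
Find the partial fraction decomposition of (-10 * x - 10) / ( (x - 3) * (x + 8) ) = -70/(11*(x + 8)) - 40/(11*(x - 3))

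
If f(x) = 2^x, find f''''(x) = 2^x*log(2)^4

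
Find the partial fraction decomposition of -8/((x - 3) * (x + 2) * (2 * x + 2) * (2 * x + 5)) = 32/(33*(2*x + 5)) - 4/(5*(x + 2)) + 1/(3*(x + 1)) - 1/(55*(x - 3))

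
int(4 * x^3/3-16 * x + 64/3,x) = x^4/3 - 8*x^2 + 64*x/3 + C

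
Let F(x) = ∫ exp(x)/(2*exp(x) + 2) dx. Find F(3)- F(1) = -log(1 + E)/2 + log(1 + exp(3))/2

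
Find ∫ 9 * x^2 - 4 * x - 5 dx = 3*x^3 - 2*x^2 - 5*x + C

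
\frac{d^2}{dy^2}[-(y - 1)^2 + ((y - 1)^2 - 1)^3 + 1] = 30*y^4 - 120*y^3 + 144*y^2 - 48*y - 2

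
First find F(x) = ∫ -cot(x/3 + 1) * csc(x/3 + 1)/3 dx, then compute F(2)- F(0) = -csc(1) + csc(5/3)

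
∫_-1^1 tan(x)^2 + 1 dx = 2*tan(1)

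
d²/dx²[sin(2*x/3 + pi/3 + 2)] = -4*sin(2*x/3 + pi/3 + 2)/9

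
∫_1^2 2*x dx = 3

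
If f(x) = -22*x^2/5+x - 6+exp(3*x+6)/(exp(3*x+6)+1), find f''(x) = (-87*exp(3*x + 6) - 177*exp(6*x + 12) - 44*exp(9*x + 18) - 44)/(5*exp(18)*exp(9*x) + 15*exp(12)*exp(6*x) + 15*exp(6)*exp(3*x) + 5)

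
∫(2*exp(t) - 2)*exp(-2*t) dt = (1 - exp(t))^2*exp(-2*t) + C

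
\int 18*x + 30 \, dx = 9*x^2 + 30*x + C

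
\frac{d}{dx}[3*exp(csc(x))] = -3*exp(csc(x))*cot(x)*csc(x)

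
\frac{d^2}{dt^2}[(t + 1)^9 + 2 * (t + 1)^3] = 72*t^7 + 504*t^6 + 1512*t^5 + 2520*t^4 + 2520*t^3 + 1512*t^2 + 516*t + 84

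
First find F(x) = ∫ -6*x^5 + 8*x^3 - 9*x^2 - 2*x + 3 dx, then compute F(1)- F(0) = 0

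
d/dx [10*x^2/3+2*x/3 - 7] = 20*x/3 + 2/3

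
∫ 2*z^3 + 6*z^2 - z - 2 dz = z^4/2 + 2*z^3 - z^2/2 - 2*z + C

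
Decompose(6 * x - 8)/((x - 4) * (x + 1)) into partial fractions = 14/(5*(x + 1)) + 16/(5*(x - 4))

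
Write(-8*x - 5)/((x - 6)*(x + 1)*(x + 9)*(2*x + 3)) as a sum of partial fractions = 56/(225*(2*x + 3)) - 67/(1800*(x + 9)) - 3/(56*(x + 1)) - 53/(1575*(x - 6))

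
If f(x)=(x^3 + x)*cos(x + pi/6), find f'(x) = -x^3*sin(x + pi/6) + 3*x^2*cos(x + pi/6) - x*sin(x + pi/6) + cos(x + pi/6)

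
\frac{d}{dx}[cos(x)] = -sin(x)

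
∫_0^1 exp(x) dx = -1 + E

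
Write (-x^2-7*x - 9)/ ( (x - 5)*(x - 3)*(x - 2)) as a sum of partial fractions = -9/(x - 2) + 39/(2*(x - 3)) - 23/(2*(x - 5))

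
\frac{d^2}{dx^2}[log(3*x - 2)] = -9/(9*x^2 - 12*x + 4)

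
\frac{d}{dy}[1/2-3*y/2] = -3/2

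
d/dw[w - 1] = 1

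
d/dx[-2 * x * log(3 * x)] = -2*log(x) - 2*log(3) - 2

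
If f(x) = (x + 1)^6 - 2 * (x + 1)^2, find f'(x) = 6*x^5 + 30*x^4 + 60*x^3 + 60*x^2 + 26*x + 2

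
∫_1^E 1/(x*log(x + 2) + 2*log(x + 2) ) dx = -log(log(3)) + log(log(2 + E))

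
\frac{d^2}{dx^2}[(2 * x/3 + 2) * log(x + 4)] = (2*x + 10)/(3*x^2 + 24*x + 48)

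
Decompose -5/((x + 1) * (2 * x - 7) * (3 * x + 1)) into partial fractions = 45/(46*(3*x + 1)) - 20/(207*(2*x - 7)) - 5/(18*(x + 1))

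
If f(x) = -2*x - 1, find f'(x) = -2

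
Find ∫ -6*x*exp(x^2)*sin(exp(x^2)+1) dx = 3*cos(exp(x^2) + 1) + C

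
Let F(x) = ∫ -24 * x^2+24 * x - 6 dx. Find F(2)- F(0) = -28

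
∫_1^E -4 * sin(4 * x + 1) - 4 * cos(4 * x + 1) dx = sin(5) - cos(5) - sin(1 + 4*E) + cos(1 + 4*E)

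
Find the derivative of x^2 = 2*x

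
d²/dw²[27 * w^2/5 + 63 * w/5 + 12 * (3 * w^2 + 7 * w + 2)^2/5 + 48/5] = 1296*w^2/5 + 3024*w/5 + 1518/5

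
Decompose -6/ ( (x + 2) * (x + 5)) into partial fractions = 2/(x + 5) - 2/(x + 2)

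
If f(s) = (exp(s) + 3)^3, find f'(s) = 3*exp(3*s) + 18*exp(2*s) + 27*exp(s)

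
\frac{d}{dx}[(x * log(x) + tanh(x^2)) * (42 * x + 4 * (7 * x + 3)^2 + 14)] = 392*x^3/cosh(x^2)^2 + 588*x^2*log(x) + 196*x^2 + 420*x^2/cosh(x^2)^2 + 420*x*log(x) + 392*x*tanh(x^2) + 210*x + 100*x/cosh(x^2)^2 + 50*log(x) + 210*tanh(x^2) + 50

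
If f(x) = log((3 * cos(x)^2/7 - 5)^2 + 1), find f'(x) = (201*sin(2*x) - 9*sin(4*x)/2)/(9*cos(x)^4 - 210*cos(x)^2 + 1274)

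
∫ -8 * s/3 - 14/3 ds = -4*s^2/3 - 14*s/3 + C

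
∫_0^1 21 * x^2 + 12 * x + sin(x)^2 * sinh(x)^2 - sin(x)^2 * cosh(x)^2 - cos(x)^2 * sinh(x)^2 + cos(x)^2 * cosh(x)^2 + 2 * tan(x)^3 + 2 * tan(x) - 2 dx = sin(2)/2 + tan(1)^2 + 11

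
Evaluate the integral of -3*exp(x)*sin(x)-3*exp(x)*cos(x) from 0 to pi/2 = -3*exp(pi/2)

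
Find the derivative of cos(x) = -sin(x)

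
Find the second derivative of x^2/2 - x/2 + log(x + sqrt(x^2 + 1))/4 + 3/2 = (16*x^6 + 16*x^5*sqrt(x^2 + 1) + 32*x^4 + 24*x^3*sqrt(x^2 + 1) + 21*x^2 + 11*x*sqrt(x^2 + 1) + 4)/(16*x^6 + 16*x^5*sqrt(x^2 + 1) + 36*x^4 + 28*x^3*sqrt(x^2 + 1) + 24*x^2 + 12*x*sqrt(x^2 + 1) + 4)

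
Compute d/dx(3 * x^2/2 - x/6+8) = 3*x - 1/6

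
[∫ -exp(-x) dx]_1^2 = -exp(-1) + exp(-2)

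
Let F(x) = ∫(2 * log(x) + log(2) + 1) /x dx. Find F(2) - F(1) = -log(2) + (log(2) + 1)*log(4)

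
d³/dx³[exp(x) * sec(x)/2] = (sin(x)/cos(x) + 3*sin(x)/cos(x)^3 - 1 + 3/cos(x)^2)*exp(x)/cos(x)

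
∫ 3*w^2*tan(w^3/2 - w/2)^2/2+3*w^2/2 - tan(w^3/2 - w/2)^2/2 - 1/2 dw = tan(w*(w^2 - 1)/2) + C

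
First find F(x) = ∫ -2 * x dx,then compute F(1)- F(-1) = 0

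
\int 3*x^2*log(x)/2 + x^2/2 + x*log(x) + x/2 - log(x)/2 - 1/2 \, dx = x*(x^2 + x - 1)*log(x)/2 + C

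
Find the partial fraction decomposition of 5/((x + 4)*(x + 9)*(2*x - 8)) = 1/(26*(x + 9)) - 1/(16*(x + 4)) + 5/(208*(x - 4))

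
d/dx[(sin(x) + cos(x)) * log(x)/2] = sqrt(2)*(x*log(x)*cos(x + pi/4) + sin(x + pi/4))/(2*x)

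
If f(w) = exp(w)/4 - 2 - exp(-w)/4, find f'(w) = (exp(2*w) + 1)*exp(-w)/4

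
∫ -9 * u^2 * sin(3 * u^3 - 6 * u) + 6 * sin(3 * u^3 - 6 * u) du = cos(3*u*(u^2 - 2)) + C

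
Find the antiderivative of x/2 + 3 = x^2/4 + 3*x + C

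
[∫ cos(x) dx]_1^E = -sin(1) + sin(E)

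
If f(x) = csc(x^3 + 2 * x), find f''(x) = (-9*x^4 + 18*x^4/sin(x*(x^2 + 2))^2 - 12*x^2 + 24*x^2/sin(x*(x^2 + 2))^2 - 6*x*cos(x*(x^2 + 2))/sin(x*(x^2 + 2)) - 4 + 8/sin(x*(x^2 + 2))^2)/sin(x*(x^2 + 2))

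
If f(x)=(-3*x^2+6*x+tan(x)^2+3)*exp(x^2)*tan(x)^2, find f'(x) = 2*(-3*x^3*tan(x) - 3*x^2*tan(x)^2 + 6*x^2*tan(x) - 3*x^2 + x*tan(x)^3 + 6*x*tan(x)^2 + 6*x + 2*tan(x)^4 + 5*tan(x)^2 + 3*tan(x) + 3)*exp(x^2)*tan(x)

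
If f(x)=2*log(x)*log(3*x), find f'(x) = (4*log(x) + 2*log(3))/x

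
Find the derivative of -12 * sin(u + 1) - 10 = -12*cos(u + 1)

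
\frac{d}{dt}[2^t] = 2^t*log(2)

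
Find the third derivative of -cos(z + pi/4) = -sin(z + pi/4)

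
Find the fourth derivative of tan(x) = 24*tan(x)^5 + 40*tan(x)^3 + 16*tan(x)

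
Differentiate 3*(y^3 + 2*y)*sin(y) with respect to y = 3*y^3*cos(y) + 9*y^2*sin(y) + 6*y*cos(y) + 6*sin(y)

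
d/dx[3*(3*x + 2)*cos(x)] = -9*x*sin(x) - 6*sin(x) + 9*cos(x)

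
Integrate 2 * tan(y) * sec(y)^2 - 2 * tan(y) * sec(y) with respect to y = (sec(y) - 2)*sec(y) + C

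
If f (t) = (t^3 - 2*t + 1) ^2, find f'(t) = 6*t^5 - 16*t^3 + 6*t^2 + 8*t - 4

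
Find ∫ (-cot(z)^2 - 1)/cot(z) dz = log(2*cot(z)) + C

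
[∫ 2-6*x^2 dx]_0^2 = -12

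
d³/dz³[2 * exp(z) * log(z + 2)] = (2*z^3*exp(z)*log(z + 2) + 12*z^2*exp(z)*log(z + 2) + 6*z^2*exp(z) + 24*z*exp(z)*log(z + 2) + 18*z*exp(z) + 16*exp(z)*log(z + 2) + 16*exp(z))/(z^3 + 6*z^2 + 12*z + 8)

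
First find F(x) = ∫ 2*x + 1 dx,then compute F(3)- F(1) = 10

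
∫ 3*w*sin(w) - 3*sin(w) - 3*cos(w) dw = (3 - 3*w)*cos(w) + C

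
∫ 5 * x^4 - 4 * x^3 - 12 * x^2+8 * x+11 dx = x^5 - x^4 - 4*x^3 + 4*x^2 + 11*x + C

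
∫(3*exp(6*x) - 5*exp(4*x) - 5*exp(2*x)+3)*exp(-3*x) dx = -10*sinh(x) + 2*sinh(3*x) + C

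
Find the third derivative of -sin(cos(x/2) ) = (-sin(x/2)^2*cos(cos(x/2)) + 3*sin(cos(x/2))*cos(x/2) - cos(cos(x/2)))*sin(x/2)/8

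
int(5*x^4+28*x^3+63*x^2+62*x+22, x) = x^5 + 7*x^4 + 21*x^3 + 31*x^2 + 22*x + C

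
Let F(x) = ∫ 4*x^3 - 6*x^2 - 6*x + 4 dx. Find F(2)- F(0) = -4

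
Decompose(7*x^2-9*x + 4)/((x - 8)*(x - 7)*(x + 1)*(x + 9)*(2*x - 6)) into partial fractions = 163/(13056*(x + 9)) - 5/(1152*(x + 1)) + 1/(48*(x - 3)) - 71/(256*(x - 7)) + 38/(153*(x - 8))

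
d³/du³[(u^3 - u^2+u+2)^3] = 504*u^6 - 1008*u^5 + 1260*u^4 - 120*u^3 - 360*u^2 + 360*u + 6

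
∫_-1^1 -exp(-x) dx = -E + exp(-1)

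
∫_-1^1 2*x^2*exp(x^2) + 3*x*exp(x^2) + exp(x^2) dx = 2*E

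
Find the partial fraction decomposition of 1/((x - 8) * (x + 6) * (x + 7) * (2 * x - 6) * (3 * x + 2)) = 81/(173888*(3*x + 2)) + 1/(5700*(x + 7)) - 1/(4032*(x + 6)) - 1/(9900*(x - 3)) + 1/(54600*(x - 8))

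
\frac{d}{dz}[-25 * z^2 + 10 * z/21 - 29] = 10/21 - 50*z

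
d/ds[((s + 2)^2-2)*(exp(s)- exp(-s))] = (s^2*exp(2*s) + s^2 + 6*s*exp(2*s) + 2*s + 6*exp(2*s) - 2)*exp(-s)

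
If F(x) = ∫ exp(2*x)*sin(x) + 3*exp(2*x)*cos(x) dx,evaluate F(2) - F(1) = -(cos(1) + sin(1))*exp(2) + (cos(2) + sin(2))*exp(4)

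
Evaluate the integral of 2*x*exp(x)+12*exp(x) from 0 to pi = -10 + 2*(pi + 5)*exp(pi)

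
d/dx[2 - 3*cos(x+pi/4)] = 3*sin(x + pi/4)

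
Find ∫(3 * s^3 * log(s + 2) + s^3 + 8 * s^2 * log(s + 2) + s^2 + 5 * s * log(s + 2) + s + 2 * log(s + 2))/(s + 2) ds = s*(s^2 + s + 1)*log(s + 2) + C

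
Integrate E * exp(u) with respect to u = exp(u + 1) + C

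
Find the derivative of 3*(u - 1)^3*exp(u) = 3*u^3*exp(u) - 9*u*exp(u) + 6*exp(u)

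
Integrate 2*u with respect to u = u^2 + C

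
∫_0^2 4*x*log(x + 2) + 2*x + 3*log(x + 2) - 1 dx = 26*log(2)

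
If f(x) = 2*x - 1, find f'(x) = 2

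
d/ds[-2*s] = -2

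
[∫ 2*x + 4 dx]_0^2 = 12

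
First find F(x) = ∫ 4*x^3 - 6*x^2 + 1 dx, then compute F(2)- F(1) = 2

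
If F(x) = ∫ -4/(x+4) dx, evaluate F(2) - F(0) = -4*log(6) + 8*log(2)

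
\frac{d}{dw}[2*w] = 2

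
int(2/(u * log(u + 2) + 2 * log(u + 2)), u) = 2*log(log(u + 2)) + C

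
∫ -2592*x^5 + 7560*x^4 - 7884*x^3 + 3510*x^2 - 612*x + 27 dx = -432*x^6 + 1512*x^5 - 1971*x^4 + 1170*x^3 - 306*x^2 + 27*x + C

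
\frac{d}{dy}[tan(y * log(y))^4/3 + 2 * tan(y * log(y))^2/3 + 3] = 4*(log(y) + 1)*sin(y*log(y))/(3*cos(y*log(y))^5)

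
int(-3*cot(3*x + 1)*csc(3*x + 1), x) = csc(3*x + 1) + C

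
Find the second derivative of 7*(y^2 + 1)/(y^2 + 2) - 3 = (28 - 42*y^2)/(y^6 + 6*y^4 + 12*y^2 + 8)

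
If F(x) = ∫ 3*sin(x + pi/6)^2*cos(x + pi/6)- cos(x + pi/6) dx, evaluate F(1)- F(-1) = -sqrt(3)*sin(1)/4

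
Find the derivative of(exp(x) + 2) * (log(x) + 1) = (x*exp(x)*log(x) + x*exp(x) + exp(x) + 2)/x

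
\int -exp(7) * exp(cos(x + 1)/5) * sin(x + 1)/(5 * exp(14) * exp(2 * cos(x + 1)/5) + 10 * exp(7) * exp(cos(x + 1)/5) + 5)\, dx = exp(cos(x + 1)/5 + 7)/(exp(cos(x + 1)/5 + 7) + 1) + C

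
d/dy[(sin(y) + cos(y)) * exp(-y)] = -2*exp(-y)*sin(y)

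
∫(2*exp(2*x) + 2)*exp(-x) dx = 4*sinh(x) + C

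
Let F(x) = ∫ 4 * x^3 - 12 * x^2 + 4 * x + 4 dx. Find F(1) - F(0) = 3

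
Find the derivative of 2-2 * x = -2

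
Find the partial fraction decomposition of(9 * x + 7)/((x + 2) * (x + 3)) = 20/(x + 3) - 11/(x + 2)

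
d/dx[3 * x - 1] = 3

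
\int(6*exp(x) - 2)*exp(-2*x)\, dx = (3 - exp(-x))^2 + C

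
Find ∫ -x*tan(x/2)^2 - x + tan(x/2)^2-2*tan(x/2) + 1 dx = (2 - 2*x)*tan(x/2) + C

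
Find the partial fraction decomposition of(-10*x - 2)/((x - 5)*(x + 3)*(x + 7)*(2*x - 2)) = -17/(192*(x + 7)) + 7/(64*(x + 3)) + 3/(64*(x - 1)) - 13/(192*(x - 5))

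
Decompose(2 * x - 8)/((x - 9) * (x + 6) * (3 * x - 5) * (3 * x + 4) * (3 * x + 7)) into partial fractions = 19/(2244*(3*x + 7)) - 16/(1953*(3*x + 4)) + 7/(9108*(3*x - 5)) - 2/(5313*(x + 6)) + 1/(34782*(x - 9))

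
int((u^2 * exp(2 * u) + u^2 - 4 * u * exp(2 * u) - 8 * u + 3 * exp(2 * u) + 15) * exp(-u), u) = 2*(u - 3)^2*sinh(u) + C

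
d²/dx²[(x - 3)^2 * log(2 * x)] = (2*x^2*log(x) + 2*x^2*log(2) + 3*x^2 - 6*x - 9)/x^2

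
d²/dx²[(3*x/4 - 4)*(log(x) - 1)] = (3*x + 16)/(4*x^2)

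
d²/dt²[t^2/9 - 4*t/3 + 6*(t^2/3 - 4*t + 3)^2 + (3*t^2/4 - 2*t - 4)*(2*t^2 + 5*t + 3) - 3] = 26*t^2 - 195*t/2 + 3325/18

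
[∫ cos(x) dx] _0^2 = sin(2)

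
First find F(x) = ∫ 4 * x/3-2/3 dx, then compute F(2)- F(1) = 4/3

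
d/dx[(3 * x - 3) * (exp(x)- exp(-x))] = (3*x*exp(2*x) + 3*x - 6)*exp(-x)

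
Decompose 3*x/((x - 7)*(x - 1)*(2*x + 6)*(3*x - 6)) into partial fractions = 3/(400*(x + 3)) + 1/(48*(x - 1)) - 1/(25*(x - 2)) + 7/(600*(x - 7))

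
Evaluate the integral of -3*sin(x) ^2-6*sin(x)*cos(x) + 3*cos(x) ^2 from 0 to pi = 0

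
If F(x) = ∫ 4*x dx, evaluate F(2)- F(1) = 6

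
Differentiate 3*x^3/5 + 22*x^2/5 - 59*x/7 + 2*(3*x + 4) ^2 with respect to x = 9*x^2/5 + 224*x/5 + 277/7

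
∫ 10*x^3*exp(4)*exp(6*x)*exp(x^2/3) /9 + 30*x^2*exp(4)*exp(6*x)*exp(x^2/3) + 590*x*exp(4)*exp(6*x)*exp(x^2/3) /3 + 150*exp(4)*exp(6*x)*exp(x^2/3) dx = 5*(x^2 + 18*x + 12)*exp(x^2/3 + 6*x + 4)/3 + C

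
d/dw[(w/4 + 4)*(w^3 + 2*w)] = w^3 + 12*w^2 + w + 8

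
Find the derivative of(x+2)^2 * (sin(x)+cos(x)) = -x^2*sin(x) + x^2*cos(x) - 2*x*sin(x) + 6*x*cos(x) + 8*cos(x)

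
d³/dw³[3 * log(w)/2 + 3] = 3/w^3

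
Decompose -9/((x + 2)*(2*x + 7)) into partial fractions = 6/(2*x + 7) - 3/(x + 2)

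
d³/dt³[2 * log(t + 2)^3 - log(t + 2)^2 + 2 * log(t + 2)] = (12*log(t + 2)^2 - 40*log(t + 2) + 22)/(t^3 + 6*t^2 + 12*t + 8)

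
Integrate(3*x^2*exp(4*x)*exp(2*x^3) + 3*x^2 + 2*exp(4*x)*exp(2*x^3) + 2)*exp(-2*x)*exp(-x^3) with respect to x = 2*sinh(x*(x^2 + 2)) + C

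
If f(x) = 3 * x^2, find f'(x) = 6*x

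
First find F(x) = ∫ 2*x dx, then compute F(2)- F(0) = 4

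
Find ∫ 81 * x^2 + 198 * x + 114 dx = 27*x^3 + 99*x^2 + 114*x + C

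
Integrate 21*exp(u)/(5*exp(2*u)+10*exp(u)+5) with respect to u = 21*exp(u)/(5*(exp(u) + 1)) + C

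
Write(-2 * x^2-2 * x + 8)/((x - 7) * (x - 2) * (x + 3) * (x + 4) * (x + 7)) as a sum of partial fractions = -19/(378*(x + 7)) + 8/(99*(x + 4)) - 1/(50*(x + 3)) + 2/(675*(x - 2)) - 26/(1925*(x - 7))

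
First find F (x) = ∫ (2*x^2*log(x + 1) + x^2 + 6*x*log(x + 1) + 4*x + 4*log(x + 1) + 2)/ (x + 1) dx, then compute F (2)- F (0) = 14*log(3)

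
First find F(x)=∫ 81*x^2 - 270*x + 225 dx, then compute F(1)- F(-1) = 504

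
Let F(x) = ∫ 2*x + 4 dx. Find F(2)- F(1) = 7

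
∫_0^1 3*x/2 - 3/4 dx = 0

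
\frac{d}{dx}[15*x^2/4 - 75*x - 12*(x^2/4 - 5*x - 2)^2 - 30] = -3*x^3 + 90*x^2 - 1137*x/2 - 315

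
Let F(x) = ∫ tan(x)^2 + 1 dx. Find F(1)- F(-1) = 2*tan(1)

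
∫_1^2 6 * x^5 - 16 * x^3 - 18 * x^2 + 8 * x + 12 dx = -15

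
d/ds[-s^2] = -2*s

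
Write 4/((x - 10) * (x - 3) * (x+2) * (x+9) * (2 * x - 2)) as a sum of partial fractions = 1/(7980*(x + 9)) - 1/(630*(x + 2)) + 1/(270*(x - 1)) - 1/(420*(x - 3)) + 1/(7182*(x - 10))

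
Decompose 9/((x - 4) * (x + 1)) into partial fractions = -9/(5*(x + 1)) + 9/(5*(x - 4))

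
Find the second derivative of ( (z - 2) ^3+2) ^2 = 30*z^4 - 240*z^3 + 720*z^2 - 936*z + 432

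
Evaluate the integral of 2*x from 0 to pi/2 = pi^2/4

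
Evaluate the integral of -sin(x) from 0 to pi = -2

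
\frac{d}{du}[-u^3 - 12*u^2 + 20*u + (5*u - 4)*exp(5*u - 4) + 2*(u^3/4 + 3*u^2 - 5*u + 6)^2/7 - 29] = 3*u^5/28 + 15*u^4/7 + 52*u^3/7 - 183*u^2/7 + 25*u*exp(5*u - 4) + 76*u/7 - 15*exp(5*u - 4) + 20/7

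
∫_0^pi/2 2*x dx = pi^2/4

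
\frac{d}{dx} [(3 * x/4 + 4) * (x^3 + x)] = 3*x^3 + 12*x^2 + 3*x/2 + 4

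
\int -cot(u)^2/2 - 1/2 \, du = cot(u)/2 + C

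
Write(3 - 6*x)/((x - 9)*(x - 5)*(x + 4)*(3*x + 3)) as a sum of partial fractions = -1/(39*(x + 4)) + 1/(60*(x + 1)) + 1/(24*(x - 5)) - 17/(520*(x - 9))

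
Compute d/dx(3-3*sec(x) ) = -3*tan(x)*sec(x)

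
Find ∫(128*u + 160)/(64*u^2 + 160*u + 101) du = log((8*u + 10)^2 + 1) + C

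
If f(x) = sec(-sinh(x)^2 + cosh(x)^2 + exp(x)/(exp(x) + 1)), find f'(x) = exp(x)*tan(-sinh(x)^2 + cosh(x)^2 + exp(x)/(exp(x) + 1))*sec(-sinh(x)^2 + cosh(x)^2 + exp(x)/(exp(x) + 1))/(exp(2*x) + 2*exp(x) + 1)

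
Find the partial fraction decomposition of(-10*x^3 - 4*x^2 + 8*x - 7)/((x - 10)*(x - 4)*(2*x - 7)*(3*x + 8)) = -3587/(28120*(3*x + 8)) - 3654/(481*(2*x - 7)) + 679/(120*(x - 4)) - 10327/(2964*(x - 10))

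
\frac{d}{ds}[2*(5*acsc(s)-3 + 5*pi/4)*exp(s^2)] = (20*s^3*sqrt(1 - 1/s^2)*exp(s^2)*acsc(s) - 12*s^3*sqrt(1 - 1/s^2)*exp(s^2) + 5*pi*s^3*sqrt(1 - 1/s^2)*exp(s^2) - 10*exp(s^2))/(s^2*sqrt(1 - 1/s^2))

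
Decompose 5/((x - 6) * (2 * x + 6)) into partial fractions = -5/(18*(x + 3)) + 5/(18*(x - 6))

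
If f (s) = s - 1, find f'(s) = 1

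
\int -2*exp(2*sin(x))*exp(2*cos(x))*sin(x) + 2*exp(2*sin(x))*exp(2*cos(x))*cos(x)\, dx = exp(2*sqrt(2)*sin(x + pi/4)) + C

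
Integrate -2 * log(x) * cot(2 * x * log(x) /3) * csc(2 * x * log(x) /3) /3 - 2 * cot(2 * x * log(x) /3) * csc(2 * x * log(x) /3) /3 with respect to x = csc(2*x*log(x)/3) + C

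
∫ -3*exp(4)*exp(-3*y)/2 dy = exp(4 - 3*y)/2 + C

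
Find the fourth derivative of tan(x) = 24*tan(x)^5 + 40*tan(x)^3 + 16*tan(x)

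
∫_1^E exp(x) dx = -E + exp(E)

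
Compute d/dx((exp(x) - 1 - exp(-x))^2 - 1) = (2*exp(4*x) - 2*exp(3*x) - 2*exp(x) - 2)*exp(-2*x)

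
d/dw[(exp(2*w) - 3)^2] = 4*exp(4*w) - 12*exp(2*w)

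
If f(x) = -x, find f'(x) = -1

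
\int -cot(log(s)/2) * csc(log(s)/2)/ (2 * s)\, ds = csc(log(s)/2) + C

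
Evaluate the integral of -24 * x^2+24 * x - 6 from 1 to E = (1 - 2*E)^3 + 1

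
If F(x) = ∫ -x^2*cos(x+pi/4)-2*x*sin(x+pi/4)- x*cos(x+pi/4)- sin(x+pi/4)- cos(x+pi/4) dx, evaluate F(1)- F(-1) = -sqrt(2)*(cos(1) + 2*sin(1))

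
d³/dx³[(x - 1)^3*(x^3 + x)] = 120*x^3 - 180*x^2 + 96*x - 24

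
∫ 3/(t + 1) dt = 3*log(t + 1) + C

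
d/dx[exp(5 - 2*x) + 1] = -2*exp(5 - 2*x)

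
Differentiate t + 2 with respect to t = 1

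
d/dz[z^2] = 2*z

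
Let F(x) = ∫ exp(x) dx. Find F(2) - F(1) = -E + exp(2)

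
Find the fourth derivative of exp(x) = exp(x)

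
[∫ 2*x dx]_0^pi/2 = pi^2/4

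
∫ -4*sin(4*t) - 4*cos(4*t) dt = -sin(4*t) + cos(4*t) + C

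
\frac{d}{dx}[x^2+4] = 2*x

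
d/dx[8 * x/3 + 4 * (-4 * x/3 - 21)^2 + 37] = 128*x/9 + 680/3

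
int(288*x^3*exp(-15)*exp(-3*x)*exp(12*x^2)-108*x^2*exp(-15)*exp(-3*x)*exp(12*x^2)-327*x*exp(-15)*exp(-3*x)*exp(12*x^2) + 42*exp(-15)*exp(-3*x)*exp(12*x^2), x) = 3*(x + 1)*(4*x - 5)*exp(3*(x + 1)*(4*x - 5)) + C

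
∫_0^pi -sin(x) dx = -2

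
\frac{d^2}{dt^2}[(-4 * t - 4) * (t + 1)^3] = -48*t^2 - 96*t - 48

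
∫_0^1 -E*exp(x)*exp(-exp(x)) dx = -1 + exp(1 - E)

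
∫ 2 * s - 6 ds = s^2 - 6*s + C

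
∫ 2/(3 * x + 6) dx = 2*log(x + 2)/3 + C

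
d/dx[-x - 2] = -1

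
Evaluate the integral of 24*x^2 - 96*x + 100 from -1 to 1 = 216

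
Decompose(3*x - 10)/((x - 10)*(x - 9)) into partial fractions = -17/(x - 9) + 20/(x - 10)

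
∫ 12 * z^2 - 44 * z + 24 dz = 4*z^3 - 22*z^2 + 24*z + C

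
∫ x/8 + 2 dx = x^2/16 + 2*x + C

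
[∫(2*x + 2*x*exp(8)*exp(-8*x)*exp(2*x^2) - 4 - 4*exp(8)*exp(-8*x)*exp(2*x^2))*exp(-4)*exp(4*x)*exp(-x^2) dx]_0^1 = -exp(4) - exp(-1) + exp(-4) + E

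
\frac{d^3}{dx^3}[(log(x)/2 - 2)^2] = (2*log(x) - 11)/(2*x^3)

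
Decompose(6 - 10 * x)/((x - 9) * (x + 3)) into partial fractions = -3/(x + 3) - 7/(x - 9)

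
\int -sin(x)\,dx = cos(x) + C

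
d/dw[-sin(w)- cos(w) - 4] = sin(w) - cos(w)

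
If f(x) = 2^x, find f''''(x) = 2^x*log(2)^4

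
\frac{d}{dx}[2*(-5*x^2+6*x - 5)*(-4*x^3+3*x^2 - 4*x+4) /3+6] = 200*x^4/3 - 104*x^3 + 116*x^2 - 236*x/3 + 88/3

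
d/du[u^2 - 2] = 2*u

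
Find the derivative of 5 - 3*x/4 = -3/4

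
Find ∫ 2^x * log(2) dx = 2^x + C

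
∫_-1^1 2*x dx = 0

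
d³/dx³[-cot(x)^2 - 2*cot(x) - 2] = 24*cot(x)^5 + 12*cot(x)^4 + 40*cot(x)^3 + 16*cot(x)^2 + 16*cot(x) + 4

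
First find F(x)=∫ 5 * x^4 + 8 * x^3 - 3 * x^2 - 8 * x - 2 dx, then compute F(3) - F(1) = 340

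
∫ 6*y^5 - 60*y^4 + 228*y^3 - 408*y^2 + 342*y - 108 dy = y^6 - 12*y^5 + 57*y^4 - 136*y^3 + 171*y^2 - 108*y + C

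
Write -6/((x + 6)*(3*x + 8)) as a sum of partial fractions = -9/(5*(3*x + 8)) + 3/(5*(x + 6))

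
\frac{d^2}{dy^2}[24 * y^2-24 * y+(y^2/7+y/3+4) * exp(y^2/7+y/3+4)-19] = 4*y^4*exp(y^2/7 + y/3 + 4)/343 + 8*y^3*exp(y^2/7 + y/3 + 4)/147 + 269*y^2*exp(y^2/7 + y/3 + 4)/441 + 241*y*exp(y^2/7 + y/3 + 4)/189 + 44*exp(y^2/7 + y/3 + 4)/21 + 48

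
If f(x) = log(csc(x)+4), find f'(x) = -cot(x)*csc(x)/(csc(x) + 4)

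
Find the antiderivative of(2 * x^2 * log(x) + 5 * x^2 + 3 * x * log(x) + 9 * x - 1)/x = (log(x) + 2)*(x^2 + 3*x - 1) + C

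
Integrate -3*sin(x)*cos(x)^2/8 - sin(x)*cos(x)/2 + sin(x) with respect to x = (cos(x)^2 + 2*cos(x) - 8)*cos(x)/8 + C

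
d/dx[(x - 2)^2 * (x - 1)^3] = 5*x^4 - 28*x^3 + 57*x^2 - 50*x + 16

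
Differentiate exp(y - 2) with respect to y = exp(y - 2)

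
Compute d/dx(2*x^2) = 4*x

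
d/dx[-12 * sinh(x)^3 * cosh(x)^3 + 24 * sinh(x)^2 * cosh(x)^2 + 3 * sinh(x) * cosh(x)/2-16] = -9*(cosh(2*x) - 1)^2*cosh(2*x) + 12*sinh(4*x) + 39*cosh(2*x)/2 - 9*cosh(4*x) - 9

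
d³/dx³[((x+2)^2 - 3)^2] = 24*x + 48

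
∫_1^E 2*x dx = -1 + exp(2)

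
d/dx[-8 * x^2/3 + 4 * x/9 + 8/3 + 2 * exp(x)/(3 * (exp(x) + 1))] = (-48*x*exp(2*x) - 96*x*exp(x) - 48*x + 4*exp(2*x) + 14*exp(x) + 4)/(9*exp(2*x) + 18*exp(x) + 9)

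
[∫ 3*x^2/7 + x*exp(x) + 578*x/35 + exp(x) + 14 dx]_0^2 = 2*exp(2) + 2176/35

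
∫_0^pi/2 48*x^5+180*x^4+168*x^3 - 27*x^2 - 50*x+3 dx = -pi^2 - 3*pi + 1 + (-1 + 3*pi/2 + pi^2/2)^3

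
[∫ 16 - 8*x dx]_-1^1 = 32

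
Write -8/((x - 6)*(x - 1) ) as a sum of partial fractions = 8/(5*(x - 1)) - 8/(5*(x - 6))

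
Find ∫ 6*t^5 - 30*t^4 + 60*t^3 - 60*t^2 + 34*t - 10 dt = t^6 - 6*t^5 + 15*t^4 - 20*t^3 + 17*t^2 - 10*t + C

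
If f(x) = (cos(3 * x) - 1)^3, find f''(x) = -135*cos(3*x)/4 + 54*cos(6*x) - 81*cos(9*x)/4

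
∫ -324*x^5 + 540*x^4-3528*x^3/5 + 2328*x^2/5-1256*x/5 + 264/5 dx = -54*x^6 + 108*x^5 - 882*x^4/5 + 776*x^3/5 - 628*x^2/5 + 264*x/5 + C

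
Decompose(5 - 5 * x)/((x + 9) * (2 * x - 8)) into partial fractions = -25/(13*(x + 9)) - 15/(26*(x - 4))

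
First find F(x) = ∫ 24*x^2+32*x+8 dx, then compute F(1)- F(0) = 32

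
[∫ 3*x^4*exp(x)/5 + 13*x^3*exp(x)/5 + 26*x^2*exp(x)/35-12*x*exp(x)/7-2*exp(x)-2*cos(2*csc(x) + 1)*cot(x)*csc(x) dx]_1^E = sin(1 + 2*csc(E)) - sin(1 + 2*csc(1)) + 37*E/35 + (-2 + E/7 + exp(2)/5 + 3*exp(3)/5)*exp(1 + E)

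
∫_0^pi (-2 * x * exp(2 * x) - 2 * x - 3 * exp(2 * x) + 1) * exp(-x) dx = (-2*pi - 1)*(-exp(-pi) + exp(pi))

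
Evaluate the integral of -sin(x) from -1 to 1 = 0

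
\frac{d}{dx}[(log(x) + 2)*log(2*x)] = (2*log(x) + log(2) + 2)/x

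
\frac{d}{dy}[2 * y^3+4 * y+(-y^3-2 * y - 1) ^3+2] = -9*y^8 - 42*y^6 - 18*y^5 - 60*y^4 - 48*y^3 - 27*y^2 - 24*y - 2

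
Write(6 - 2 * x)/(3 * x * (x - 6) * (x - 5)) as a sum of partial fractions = 4/(15*(x - 5)) - 1/(3*(x - 6)) + 1/(15*x)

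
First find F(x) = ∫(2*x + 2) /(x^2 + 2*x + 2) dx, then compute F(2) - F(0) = -log(2) + log(10)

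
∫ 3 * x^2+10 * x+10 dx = x^3 + 5*x^2 + 10*x + C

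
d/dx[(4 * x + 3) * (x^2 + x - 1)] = 12*x^2 + 14*x - 1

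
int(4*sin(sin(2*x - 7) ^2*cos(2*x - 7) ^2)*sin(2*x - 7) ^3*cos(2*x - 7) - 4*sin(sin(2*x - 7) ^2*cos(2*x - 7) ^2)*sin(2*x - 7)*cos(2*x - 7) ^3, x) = cos(sin(4*x - 14)^2/4) + C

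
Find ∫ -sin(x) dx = cos(x) + C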